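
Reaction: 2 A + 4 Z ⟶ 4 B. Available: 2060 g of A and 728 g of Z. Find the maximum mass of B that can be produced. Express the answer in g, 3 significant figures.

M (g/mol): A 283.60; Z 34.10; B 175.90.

n(A) = 2060 / 283.60 = 7.264 mol
n(Z) = 728.0 / 34.10 = 21.35 mol
n/ν for A = 7.264/2 = 3.632
n/ν for Z = 21.35/4 = 5.338
Smallest n/ν is A → limiting reagent.
n(B) = (4/2) × 7.264 = 14.53 mol
mass = 14.53 × 175.90 = 2556 g

2560 g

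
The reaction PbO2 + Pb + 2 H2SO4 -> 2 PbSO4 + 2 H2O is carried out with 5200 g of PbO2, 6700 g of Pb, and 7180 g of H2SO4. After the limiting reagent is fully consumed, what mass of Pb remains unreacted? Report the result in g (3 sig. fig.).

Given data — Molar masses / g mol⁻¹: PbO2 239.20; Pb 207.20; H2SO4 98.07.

2200 g

n(PbO2) = 5200 / 239.20 = 21.74 mol
n(Pb) = 6700 / 207.20 = 32.34 mol
n(H2SO4) = 7180 / 98.07 = 73.21 mol
n/ν → PbO2: 21.74, Pb: 32.34, H2SO4: 36.61; PbO2 is limiting.
Pb consumed = (1/1) × 21.74 = 21.74 mol
Pb remaining = 32.34 − 21.74 = 10.60 mol
mass = 10.60 × 207.20 = 2196 g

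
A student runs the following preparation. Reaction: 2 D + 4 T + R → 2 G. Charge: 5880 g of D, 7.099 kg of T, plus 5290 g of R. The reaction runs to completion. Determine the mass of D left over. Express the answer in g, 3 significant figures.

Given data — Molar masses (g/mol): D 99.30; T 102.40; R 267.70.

2440 g

n(D) = 5880 / 99.30 = 59.21 mol
n(T) = 7.099×1000 / 102.40 = 69.33 mol
n(R) = 5290 / 267.70 = 19.76 mol
n/ν for D = 59.21/2 = 29.61
n/ν for T = 69.33/4 = 17.33
n/ν for R = 19.76/1 = 19.76
Smallest n/ν is T → limiting reagent.
D consumed = (2/4) × 69.33 = 34.67 mol
D remaining = 59.21 − 34.67 = 24.54 mol
mass = 24.54 × 99.30 = 2437 g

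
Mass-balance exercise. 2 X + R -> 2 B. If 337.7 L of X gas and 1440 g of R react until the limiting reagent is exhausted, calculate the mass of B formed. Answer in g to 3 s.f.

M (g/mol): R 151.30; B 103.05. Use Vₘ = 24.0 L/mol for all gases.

n(X) = 337.7 / 24.0 = 14.07 mol
n(R) = 1440 / 151.30 = 9.518 mol
n/ν for X = 14.07/2 = 7.035
n/ν for R = 9.518/1 = 9.518
Smallest n/ν is X → limiting reagent.
n(B) = (2/2) × 14.07 = 14.07 mol
mass = 14.07 × 103.05 = 1450 g

1450 g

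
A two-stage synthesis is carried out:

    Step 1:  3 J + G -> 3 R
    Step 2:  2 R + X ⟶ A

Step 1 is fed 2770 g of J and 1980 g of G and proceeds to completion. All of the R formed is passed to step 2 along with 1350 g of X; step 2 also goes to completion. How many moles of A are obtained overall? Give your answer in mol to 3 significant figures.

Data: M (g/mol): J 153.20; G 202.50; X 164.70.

8.20 mol

Step 1:
n(J) = 2770 / 153.20 = 18.08 mol
n(G) = 1980 / 202.50 = 9.778 mol
n/ν → J: 6.027, G: 9.778; J is limiting.
n(R) produced = (3/3) × 18.08 = 18.08 mol
Step 2:
n(R) available = 18.08 mol
n(X) = 1350 / 164.70 = 8.197 mol
n/ν → R: 9.040, X: 8.197; X is limiting.
n(A) = (1/1) × 8.197 = 8.197 mol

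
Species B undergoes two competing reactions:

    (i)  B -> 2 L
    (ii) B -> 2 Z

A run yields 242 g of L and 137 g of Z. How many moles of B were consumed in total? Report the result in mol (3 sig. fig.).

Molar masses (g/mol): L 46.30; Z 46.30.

n(L) = 242 / 46.30 = 5.227 mol
n(Z) = 137 / 46.30 = 2.959 mol
n(B) via (i) = (1/2)×5.227 = 2.614 mol
n(B) via (ii) = (1/2)×2.959 = 1.480 mol
total n(B) = 2.614 + 1.480 = 4.094 mol

4.09 mol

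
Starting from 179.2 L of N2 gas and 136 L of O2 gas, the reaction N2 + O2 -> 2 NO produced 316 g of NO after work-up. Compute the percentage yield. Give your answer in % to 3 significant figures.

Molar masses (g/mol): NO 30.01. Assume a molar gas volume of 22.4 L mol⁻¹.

86.7 %

n(N2) = 179.2 / 22.4 = 8.000 mol
n(O2) = 136.0 / 22.4 = 6.071 mol
n/ν for N2 = 8.000/1 = 8.000
n/ν for O2 = 6.071/1 = 6.071
Smallest n/ν is O2 → limiting reagent.
theoretical n(NO) = (2/1) × 6.071 = 12.14 mol → 364.3 g
% yield = 316 / 364.3 × 100 = 86.74 %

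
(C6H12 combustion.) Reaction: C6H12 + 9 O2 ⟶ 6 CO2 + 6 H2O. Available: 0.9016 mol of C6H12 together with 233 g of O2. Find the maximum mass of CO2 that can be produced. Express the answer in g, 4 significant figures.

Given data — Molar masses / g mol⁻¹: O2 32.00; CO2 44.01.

n(C6H12) = 0.9016 mol
n(O2) = 233.0 / 32.00 = 7.281 mol
n/ν → C6H12: 0.9016, O2: 0.8090; O2 is limiting.
n(CO2) = (6/9) × 7.281 = 4.854 mol
mass = 4.854 × 44.01 = 213.6 g

213.6 g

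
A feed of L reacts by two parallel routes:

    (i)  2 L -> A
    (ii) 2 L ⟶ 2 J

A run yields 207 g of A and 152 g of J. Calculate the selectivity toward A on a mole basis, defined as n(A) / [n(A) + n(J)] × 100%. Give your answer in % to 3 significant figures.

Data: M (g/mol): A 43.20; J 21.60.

40.5 %

n(A) = 207 / 43.20 = 4.792 mol
n(J) = 152 / 21.60 = 7.037 mol
selectivity = 4.792/(4.792+7.037) × 100 = 40.51 %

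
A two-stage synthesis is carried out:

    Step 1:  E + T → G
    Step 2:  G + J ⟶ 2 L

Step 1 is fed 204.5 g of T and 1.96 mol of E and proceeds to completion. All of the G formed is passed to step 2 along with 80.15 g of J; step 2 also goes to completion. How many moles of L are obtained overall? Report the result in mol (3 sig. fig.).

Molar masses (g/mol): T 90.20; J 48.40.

3.31 mol

Step 1:
n(T) = 204.5 / 90.20 = 2.267 mol
n(E) = 1.960 mol
n/ν for T = 2.267/1 = 2.267
n/ν for E = 1.960/1 = 1.960
Smallest n/ν is E → limiting reagent.
n(G) produced = (1/1) × 1.960 = 1.960 mol
Step 2:
n(G) available = 1.960 mol
n(J) = 80.15 / 48.40 = 1.656 mol
n/ν for G = 1.960/1 = 1.960
n/ν for J = 1.656/1 = 1.656
Smallest n/ν is J → limiting reagent.
n(L) = (2/1) × 1.656 = 3.312 mol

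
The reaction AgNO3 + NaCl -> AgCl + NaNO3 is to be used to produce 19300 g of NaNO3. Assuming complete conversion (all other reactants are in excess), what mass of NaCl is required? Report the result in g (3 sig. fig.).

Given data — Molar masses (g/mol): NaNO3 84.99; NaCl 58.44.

n(NaNO3) = 19300 / 84.99 = 227.1 mol
n(NaCl) = (1/1) × 227.1 = 227.1 mol
mass = 227.1 × 58.44 = 13270 g

13300 g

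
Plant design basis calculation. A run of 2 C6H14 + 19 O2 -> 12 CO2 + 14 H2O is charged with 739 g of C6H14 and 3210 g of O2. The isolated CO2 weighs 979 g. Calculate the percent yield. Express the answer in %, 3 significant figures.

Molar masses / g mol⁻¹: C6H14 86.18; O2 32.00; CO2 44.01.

43.2 %

n(C6H14) = 739.0 / 86.18 = 8.575 mol
n(O2) = 3210 / 32.00 = 100.3 mol
n/ν for C6H14 = 8.575/2 = 4.288
n/ν for O2 = 100.3/19 = 5.279
Smallest n/ν is C6H14 → limiting reagent.
theoretical n(CO2) = (12/2) × 8.575 = 51.45 mol → 2264 g
% yield = 979 / 2264 × 100 = 43.24 %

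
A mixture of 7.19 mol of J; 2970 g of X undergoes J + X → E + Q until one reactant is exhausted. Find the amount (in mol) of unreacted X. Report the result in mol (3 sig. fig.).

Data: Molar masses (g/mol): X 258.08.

n(J) = 7.190 mol
n(X) = 2970 / 258.08 = 11.51 mol
n/ν for J = 7.190/1 = 7.190
n/ν for X = 11.51/1 = 11.51
Smallest n/ν is J → limiting reagent.
X consumed = (1/1) × 7.190 = 7.190 mol
X remaining = 11.51 − 7.190 = 4.320 mol

4.32 mol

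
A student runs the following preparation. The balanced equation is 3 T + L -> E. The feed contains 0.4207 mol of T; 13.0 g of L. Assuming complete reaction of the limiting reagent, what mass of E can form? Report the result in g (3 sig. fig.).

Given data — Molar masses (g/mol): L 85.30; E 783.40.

110 g

n(T) = 0.4207 mol
n(L) = 13.00 / 85.30 = 0.1524 mol
n/ν → T: 0.1402, L: 0.1524; T is limiting.
n(E) = (1/3) × 0.4207 = 0.1402 mol
mass = 0.1402 × 783.40 = 109.8 g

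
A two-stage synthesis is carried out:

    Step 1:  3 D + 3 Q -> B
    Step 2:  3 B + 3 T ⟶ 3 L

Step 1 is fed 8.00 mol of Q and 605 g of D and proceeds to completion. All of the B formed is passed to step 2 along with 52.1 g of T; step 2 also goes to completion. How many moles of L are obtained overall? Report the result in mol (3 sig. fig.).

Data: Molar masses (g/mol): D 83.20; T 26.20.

Step 1:
n(Q) = 8.000 mol
n(D) = 605.0 / 83.20 = 7.272 mol
n/ν for Q = 8.000/3 = 2.667
n/ν for D = 7.272/3 = 2.424
Smallest n/ν is D → limiting reagent.
n(B) produced = (1/3) × 7.272 = 2.424 mol
Step 2:
n(B) available = 2.424 mol
n(T) = 52.10 / 26.20 = 1.989 mol
n/ν for B = 2.424/3 = 0.8080
n/ν for T = 1.989/3 = 0.6630
Smallest n/ν is T → limiting reagent.
n(L) = (3/3) × 1.989 = 1.989 mol

1.99 mol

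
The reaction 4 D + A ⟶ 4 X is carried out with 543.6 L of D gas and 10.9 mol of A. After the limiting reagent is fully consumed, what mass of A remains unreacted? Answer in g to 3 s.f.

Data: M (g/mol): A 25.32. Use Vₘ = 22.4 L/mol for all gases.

n(D) = 543.6 / 22.4 = 24.27 mol
n(A) = 10.90 mol
n/ν for D = 24.27/4 = 6.068
n/ν for A = 10.90/1 = 10.90
Smallest n/ν is D → limiting reagent.
A consumed = (1/4) × 24.27 = 6.068 mol
A remaining = 10.90 − 6.068 = 4.832 mol
mass = 4.832 × 25.32 = 122.3 g

122 g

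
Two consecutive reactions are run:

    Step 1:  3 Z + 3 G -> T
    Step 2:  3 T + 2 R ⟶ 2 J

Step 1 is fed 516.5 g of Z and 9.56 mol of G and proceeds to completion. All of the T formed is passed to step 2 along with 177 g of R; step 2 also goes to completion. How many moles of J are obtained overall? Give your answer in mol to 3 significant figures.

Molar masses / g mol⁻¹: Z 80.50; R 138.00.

1.28 mol

Step 1:
n(Z) = 516.5 / 80.50 = 6.416 mol
n(G) = 9.560 mol
n/ν for Z = 6.416/3 = 2.139
n/ν for G = 9.560/3 = 3.187
Smallest n/ν is Z → limiting reagent.
n(T) produced = (1/3) × 6.416 = 2.139 mol
Step 2:
n(T) available = 2.139 mol
n(R) = 177.0 / 138.00 = 1.283 mol
n/ν for T = 2.139/3 = 0.7130
n/ν for R = 1.283/2 = 0.6415
Smallest n/ν is R → limiting reagent.
n(J) = (2/2) × 1.283 = 1.283 mol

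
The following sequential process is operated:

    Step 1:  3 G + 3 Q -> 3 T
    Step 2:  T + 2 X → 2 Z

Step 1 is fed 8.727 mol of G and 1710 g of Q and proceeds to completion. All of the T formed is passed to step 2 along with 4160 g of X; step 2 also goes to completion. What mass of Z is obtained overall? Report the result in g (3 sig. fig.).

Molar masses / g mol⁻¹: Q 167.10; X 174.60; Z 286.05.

4990 g

Step 1:
n(G) = 8.727 mol
n(Q) = 1710 / 167.10 = 10.23 mol
n/ν → G: 2.909, Q: 3.410; G is limiting.
n(T) produced = (3/3) × 8.727 = 8.727 mol
Step 2:
n(T) available = 8.727 mol
n(X) = 4160 / 174.60 = 23.83 mol
n/ν → T: 8.727, X: 11.92; T is limiting.
n(Z) = (2/1) × 8.727 = 17.45 mol
mass = 17.45 × 286.05 = 4992 g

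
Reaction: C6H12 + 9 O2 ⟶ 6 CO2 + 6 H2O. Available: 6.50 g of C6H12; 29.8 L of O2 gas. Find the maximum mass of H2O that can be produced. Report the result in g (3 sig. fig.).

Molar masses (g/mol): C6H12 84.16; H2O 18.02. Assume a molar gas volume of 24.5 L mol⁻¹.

n(C6H12) = 6.500 / 84.16 = 0.07723 mol
n(O2) = 29.80 / 24.5 = 1.216 mol
n/ν → C6H12: 0.07723, O2: 0.1351; C6H12 is limiting.
n(H2O) = (6/1) × 0.07723 = 0.4634 mol
mass = 0.4634 × 18.02 = 8.350 g

8.35 g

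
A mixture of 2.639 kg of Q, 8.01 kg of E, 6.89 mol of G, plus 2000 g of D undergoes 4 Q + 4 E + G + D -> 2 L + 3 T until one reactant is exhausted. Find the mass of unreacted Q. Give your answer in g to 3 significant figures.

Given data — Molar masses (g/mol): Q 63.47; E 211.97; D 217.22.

n(Q) = 2.639×1000 / 63.47 = 41.58 mol
n(E) = 8.010×1000 / 211.97 = 37.79 mol
n(G) = 6.890 mol
n(D) = 2000 / 217.22 = 9.207 mol
n/ν for Q = 41.58/4 = 10.40
n/ν for E = 37.79/4 = 9.448
n/ν for G = 6.890/1 = 6.890
n/ν for D = 9.207/1 = 9.207
Smallest n/ν is G → limiting reagent.
Q consumed = (4/1) × 6.890 = 27.56 mol
Q remaining = 41.58 − 27.56 = 14.02 mol
mass = 14.02 × 63.47 = 889.8 g

890 g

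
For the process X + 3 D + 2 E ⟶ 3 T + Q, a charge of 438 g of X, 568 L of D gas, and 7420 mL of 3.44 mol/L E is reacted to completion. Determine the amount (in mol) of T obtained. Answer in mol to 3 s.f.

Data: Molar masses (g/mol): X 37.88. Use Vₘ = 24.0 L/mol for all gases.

n(X) = 438.0 / 37.88 = 11.56 mol
n(D) = 568.0 / 24.0 = 23.67 mol
n(E) = 3.44 × 7420/1000 = 25.52 mol
n/ν for X = 11.56/1 = 11.56
n/ν for D = 23.67/3 = 7.890
n/ν for E = 25.52/2 = 12.76
Smallest n/ν is D → limiting reagent.
n(T) = (3/3) × 23.67 = 23.67 mol

23.7 mol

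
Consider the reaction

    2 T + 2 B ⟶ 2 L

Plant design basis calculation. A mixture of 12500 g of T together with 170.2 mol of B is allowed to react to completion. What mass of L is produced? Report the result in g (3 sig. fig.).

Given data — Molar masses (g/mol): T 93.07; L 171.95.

n(T) = 12500 / 93.07 = 134.3 mol
n(B) = 170.2 mol
n/ν for T = 134.3/2 = 67.15
n/ν for B = 170.2/2 = 85.10
Smallest n/ν is T → limiting reagent.
n(L) = (2/2) × 134.3 = 134.3 mol
mass = 134.3 × 171.95 = 23090 g

23100 g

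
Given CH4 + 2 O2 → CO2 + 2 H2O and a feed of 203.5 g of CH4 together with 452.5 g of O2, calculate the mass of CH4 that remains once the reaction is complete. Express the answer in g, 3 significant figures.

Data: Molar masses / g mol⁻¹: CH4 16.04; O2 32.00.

90.1 g

n(CH4) = 203.5 / 16.04 = 12.69 mol
n(O2) = 452.5 / 32.00 = 14.14 mol
n/ν for CH4 = 12.69/1 = 12.69
n/ν for O2 = 14.14/2 = 7.070
Smallest n/ν is O2 → limiting reagent.
CH4 consumed = (1/2) × 14.14 = 7.070 mol
CH4 remaining = 12.69 − 7.070 = 5.620 mol
mass = 5.620 × 16.04 = 90.14 g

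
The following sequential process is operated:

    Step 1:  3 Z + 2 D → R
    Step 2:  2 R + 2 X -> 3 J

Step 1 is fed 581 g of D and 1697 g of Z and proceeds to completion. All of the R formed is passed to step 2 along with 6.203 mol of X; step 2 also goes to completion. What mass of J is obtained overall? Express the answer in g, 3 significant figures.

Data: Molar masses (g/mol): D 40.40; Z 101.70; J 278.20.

2320 g

Step 1:
n(D) = 581.0 / 40.40 = 14.38 mol
n(Z) = 1697 / 101.70 = 16.69 mol
n/ν for D = 14.38/2 = 7.190
n/ν for Z = 16.69/3 = 5.563
Smallest n/ν is Z → limiting reagent.
n(R) produced = (1/3) × 16.69 = 5.563 mol
Step 2:
n(R) available = 5.563 mol
n(X) = 6.203 mol
n/ν for R = 5.563/2 = 2.782
n/ν for X = 6.203/2 = 3.102
Smallest n/ν is R → limiting reagent.
n(J) = (3/2) × 5.563 = 8.345 mol
mass = 8.345 × 278.20 = 2322 g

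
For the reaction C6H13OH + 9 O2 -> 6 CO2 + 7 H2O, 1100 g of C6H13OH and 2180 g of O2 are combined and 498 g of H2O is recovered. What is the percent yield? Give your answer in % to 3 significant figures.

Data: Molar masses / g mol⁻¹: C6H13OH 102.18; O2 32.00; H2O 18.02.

n(C6H13OH) = 1100 / 102.18 = 10.77 mol
n(O2) = 2180 / 32.00 = 68.13 mol
n/ν for C6H13OH = 10.77/1 = 10.77
n/ν for O2 = 68.13/9 = 7.570
Smallest n/ν is O2 → limiting reagent.
theoretical n(H2O) = (7/9) × 68.13 = 52.99 mol → 954.9 g
% yield = 498 / 954.9 × 100 = 52.15 %

52.2 %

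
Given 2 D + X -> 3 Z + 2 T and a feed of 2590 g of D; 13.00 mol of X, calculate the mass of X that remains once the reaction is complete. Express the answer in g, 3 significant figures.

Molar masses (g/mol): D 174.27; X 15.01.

n(D) = 2590 / 174.27 = 14.86 mol
n(X) = 13.00 mol
n/ν → D: 7.430, X: 13.00; D is limiting.
X consumed = (1/2) × 14.86 = 7.430 mol
X remaining = 13.00 − 7.430 = 5.570 mol
mass = 5.570 × 15.01 = 83.61 g

83.6 g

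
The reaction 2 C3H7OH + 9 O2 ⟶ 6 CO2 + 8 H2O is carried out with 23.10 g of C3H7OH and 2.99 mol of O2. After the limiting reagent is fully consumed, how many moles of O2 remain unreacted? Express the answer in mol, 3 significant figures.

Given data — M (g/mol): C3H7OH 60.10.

1.26 mol

n(C3H7OH) = 23.10 / 60.10 = 0.3844 mol
n(O2) = 2.990 mol
n/ν → C3H7OH: 0.1922, O2: 0.3322; C3H7OH is limiting.
O2 consumed = (9/2) × 0.3844 = 1.730 mol
O2 remaining = 2.990 − 1.730 = 1.260 mol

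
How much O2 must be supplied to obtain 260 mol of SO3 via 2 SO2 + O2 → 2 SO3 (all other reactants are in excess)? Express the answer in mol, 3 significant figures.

n(SO3) = 260.0 mol
n(O2) = (1/2) × 260.0 = 130.0 mol

130 mol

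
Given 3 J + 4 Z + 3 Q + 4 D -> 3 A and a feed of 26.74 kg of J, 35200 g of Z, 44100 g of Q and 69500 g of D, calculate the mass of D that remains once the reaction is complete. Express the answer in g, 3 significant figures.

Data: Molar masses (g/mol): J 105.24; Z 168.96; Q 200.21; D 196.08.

n(J) = 26.74×1000 / 105.24 = 254.1 mol
n(Z) = 35200 / 168.96 = 208.3 mol
n(Q) = 44100 / 200.21 = 220.3 mol
n(D) = 69500 / 196.08 = 354.4 mol
n/ν for J = 254.1/3 = 84.70
n/ν for Z = 208.3/4 = 52.08
n/ν for Q = 220.3/3 = 73.43
n/ν for D = 354.4/4 = 88.60
Smallest n/ν is Z → limiting reagent.
D consumed = (4/4) × 208.3 = 208.3 mol
D remaining = 354.4 − 208.3 = 146.1 mol
mass = 146.1 × 196.08 = 28650 g

28700 g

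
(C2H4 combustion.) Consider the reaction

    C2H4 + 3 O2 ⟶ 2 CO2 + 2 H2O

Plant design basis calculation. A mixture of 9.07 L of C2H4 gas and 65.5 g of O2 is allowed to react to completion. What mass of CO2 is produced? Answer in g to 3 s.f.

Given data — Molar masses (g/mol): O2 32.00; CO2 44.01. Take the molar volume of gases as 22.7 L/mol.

n(C2H4) = 9.070 / 22.7 = 0.3996 mol
n(O2) = 65.50 / 32.00 = 2.047 mol
n/ν for C2H4 = 0.3996/1 = 0.3996
n/ν for O2 = 2.047/3 = 0.6823
Smallest n/ν is C2H4 → limiting reagent.
n(CO2) = (2/1) × 0.3996 = 0.7992 mol
mass = 0.7992 × 44.01 = 35.17 g

35.2 g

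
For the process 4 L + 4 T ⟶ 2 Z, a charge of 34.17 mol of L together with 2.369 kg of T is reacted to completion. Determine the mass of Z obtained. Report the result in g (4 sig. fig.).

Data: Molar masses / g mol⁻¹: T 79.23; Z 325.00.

4859 g

n(L) = 34.17 mol
n(T) = 2.369×1000 / 79.23 = 29.90 mol
n/ν → L: 8.543, T: 7.475; T is limiting.
n(Z) = (2/4) × 29.90 = 14.95 mol
mass = 14.95 × 325.00 = 4859 g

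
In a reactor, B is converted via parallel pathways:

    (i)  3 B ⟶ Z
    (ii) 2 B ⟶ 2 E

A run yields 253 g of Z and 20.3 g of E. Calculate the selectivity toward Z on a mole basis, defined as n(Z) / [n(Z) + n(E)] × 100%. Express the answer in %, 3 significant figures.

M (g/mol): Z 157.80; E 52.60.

80.6 %

n(Z) = 253 / 157.80 = 1.603 mol
n(E) = 20.3 / 52.60 = 0.3859 mol
selectivity = 1.603/(1.603+0.3859) × 100 = 80.60 %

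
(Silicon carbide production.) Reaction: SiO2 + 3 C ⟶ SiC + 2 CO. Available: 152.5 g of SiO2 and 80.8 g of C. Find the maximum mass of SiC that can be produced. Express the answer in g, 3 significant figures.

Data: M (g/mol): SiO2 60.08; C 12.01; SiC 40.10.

n(SiO2) = 152.5 / 60.08 = 2.538 mol
n(C) = 80.80 / 12.01 = 6.728 mol
n/ν → SiO2: 2.538, C: 2.243; C is limiting.
n(SiC) = (1/3) × 6.728 = 2.243 mol
mass = 2.243 × 40.10 = 89.94 g

89.9 g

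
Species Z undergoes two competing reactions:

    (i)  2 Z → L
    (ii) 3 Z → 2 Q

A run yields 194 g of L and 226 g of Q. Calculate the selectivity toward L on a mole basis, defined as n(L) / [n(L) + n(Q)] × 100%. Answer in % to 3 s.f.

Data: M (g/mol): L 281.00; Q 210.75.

39.2 %

n(L) = 194 / 281.00 = 0.6904 mol
n(Q) = 226 / 210.75 = 1.072 mol
selectivity = 0.6904/(0.6904+1.072) × 100 = 39.17 %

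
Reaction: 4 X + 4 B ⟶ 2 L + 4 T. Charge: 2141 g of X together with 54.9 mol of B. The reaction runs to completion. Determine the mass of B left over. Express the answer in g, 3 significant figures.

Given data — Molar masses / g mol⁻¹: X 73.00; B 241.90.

n(X) = 2141 / 73.00 = 29.33 mol
n(B) = 54.90 mol
n/ν → X: 7.333, B: 13.73; X is limiting.
B consumed = (4/4) × 29.33 = 29.33 mol
B remaining = 54.90 − 29.33 = 25.57 mol
mass = 25.57 × 241.90 = 6185 g

6190 g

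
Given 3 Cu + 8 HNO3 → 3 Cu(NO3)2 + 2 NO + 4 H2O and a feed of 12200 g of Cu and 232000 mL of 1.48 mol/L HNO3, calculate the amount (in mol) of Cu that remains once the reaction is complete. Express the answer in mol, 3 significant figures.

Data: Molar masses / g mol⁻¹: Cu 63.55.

n(Cu) = 12200 / 63.55 = 192.0 mol
n(HNO3) = 1.48 × 232000/1000 = 343.4 mol
n/ν for Cu = 192.0/3 = 64.00
n/ν for HNO3 = 343.4/8 = 42.93
Smallest n/ν is HNO3 → limiting reagent.
Cu consumed = (3/8) × 343.4 = 128.8 mol
Cu remaining = 192.0 − 128.8 = 63.20 mol

63.2 mol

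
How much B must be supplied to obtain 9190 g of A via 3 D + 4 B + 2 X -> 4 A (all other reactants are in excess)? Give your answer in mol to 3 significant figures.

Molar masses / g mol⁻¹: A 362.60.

n(A) = 9190 / 362.60 = 25.34 mol
n(B) = (4/4) × 25.34 = 25.34 mol

25.3 mol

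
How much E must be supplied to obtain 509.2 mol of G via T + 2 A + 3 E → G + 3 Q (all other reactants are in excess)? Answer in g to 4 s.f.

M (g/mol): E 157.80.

n(G) = 509.2 mol
n(E) = (3/1) × 509.2 = 1528 mol
mass = 1528 × 157.80 = 241100 g

241100 g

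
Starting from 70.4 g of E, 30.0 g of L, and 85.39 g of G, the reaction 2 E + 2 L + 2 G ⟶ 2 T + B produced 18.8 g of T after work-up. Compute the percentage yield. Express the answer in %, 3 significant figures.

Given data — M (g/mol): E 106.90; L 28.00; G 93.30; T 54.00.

52.9 %

n(E) = 70.40 / 106.90 = 0.6586 mol
n(L) = 30.00 / 28.00 = 1.071 mol
n(G) = 85.39 / 93.30 = 0.9152 mol
n/ν for E = 0.6586/2 = 0.3293
n/ν for L = 1.071/2 = 0.5355
n/ν for G = 0.9152/2 = 0.4576
Smallest n/ν is E → limiting reagent.
theoretical n(T) = (2/2) × 0.6586 = 0.6586 mol → 35.56 g
% yield = 18.8 / 35.56 × 100 = 52.87 %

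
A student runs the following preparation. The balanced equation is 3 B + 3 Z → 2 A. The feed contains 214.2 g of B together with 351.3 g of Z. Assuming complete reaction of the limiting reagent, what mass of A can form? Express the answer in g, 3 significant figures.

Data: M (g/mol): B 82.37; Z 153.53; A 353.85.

540 g

n(B) = 214.2 / 82.37 = 2.600 mol
n(Z) = 351.3 / 153.53 = 2.288 mol
n/ν for B = 2.600/3 = 0.8667
n/ν for Z = 2.288/3 = 0.7627
Smallest n/ν is Z → limiting reagent.
n(A) = (2/3) × 2.288 = 1.525 mol
mass = 1.525 × 353.85 = 539.6 g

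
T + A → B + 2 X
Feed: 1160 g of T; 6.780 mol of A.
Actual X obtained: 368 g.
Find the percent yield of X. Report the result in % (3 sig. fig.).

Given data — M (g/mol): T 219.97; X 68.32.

n(T) = 1160 / 219.97 = 5.273 mol
n(A) = 6.780 mol
n/ν for T = 5.273/1 = 5.273
n/ν for A = 6.780/1 = 6.780
Smallest n/ν is T → limiting reagent.
theoretical n(X) = (2/1) × 5.273 = 10.55 mol → 720.8 g
% yield = 368 / 720.8 × 100 = 51.05 %

51.1 %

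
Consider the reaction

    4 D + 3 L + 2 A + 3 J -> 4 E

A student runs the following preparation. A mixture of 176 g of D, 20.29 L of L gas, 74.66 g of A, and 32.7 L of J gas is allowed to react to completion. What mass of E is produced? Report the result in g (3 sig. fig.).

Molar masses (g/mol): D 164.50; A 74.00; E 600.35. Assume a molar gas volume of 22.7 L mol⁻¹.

n(D) = 176.0 / 164.50 = 1.070 mol
n(L) = 20.29 / 22.7 = 0.8938 mol
n(A) = 74.66 / 74.00 = 1.009 mol
n(J) = 32.70 / 22.7 = 1.441 mol
n/ν → D: 0.2675, L: 0.2979, A: 0.5045, J: 0.4803; D is limiting.
n(E) = (4/4) × 1.070 = 1.070 mol
mass = 1.070 × 600.35 = 642.4 g

642 g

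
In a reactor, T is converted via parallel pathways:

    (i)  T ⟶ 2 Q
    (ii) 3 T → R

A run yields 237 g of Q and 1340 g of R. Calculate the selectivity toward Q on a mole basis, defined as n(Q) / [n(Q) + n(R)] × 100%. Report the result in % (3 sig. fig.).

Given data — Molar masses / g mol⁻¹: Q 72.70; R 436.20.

51.5 %

n(Q) = 237 / 72.70 = 3.260 mol
n(R) = 1340 / 436.20 = 3.072 mol
selectivity = 3.260/(3.260+3.072) × 100 = 51.48 %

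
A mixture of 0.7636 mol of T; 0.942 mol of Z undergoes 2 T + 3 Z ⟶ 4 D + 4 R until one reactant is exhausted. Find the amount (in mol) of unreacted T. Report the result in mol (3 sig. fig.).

0.136 mol

n(T) = 0.7636 mol
n(Z) = 0.9420 mol
n/ν → T: 0.3818, Z: 0.3140; Z is limiting.
T consumed = (2/3) × 0.9420 = 0.6280 mol
T remaining = 0.7636 − 0.6280 = 0.1356 mol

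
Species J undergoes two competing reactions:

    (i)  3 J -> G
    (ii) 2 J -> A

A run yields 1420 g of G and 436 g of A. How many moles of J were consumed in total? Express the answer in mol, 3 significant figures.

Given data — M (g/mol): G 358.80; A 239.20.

15.5 mol

n(G) = 1420 / 358.80 = 3.958 mol
n(A) = 436 / 239.20 = 1.823 mol
n(J) via (i) = (3/1)×3.958 = 11.87 mol
n(J) via (ii) = (2/1)×1.823 = 3.646 mol
total n(J) = 11.87 + 3.646 = 15.52 mol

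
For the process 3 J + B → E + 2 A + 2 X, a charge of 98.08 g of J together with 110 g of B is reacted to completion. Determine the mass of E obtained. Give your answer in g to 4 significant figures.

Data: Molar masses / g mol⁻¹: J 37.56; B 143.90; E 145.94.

n(J) = 98.08 / 37.56 = 2.611 mol
n(B) = 110.0 / 143.90 = 0.7644 mol
n/ν → J: 0.8703, B: 0.7644; B is limiting.
n(E) = (1/1) × 0.7644 = 0.7644 mol
mass = 0.7644 × 145.94 = 111.6 g

111.6 g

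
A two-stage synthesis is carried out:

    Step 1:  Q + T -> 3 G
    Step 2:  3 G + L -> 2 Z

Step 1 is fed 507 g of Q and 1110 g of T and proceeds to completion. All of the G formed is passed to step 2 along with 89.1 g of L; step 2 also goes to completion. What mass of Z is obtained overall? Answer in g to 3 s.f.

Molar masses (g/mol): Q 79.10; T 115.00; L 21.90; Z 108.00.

Step 1:
n(Q) = 507.0 / 79.10 = 6.410 mol
n(T) = 1110 / 115.00 = 9.652 mol
n/ν for Q = 6.410/1 = 6.410
n/ν for T = 9.652/1 = 9.652
Smallest n/ν is Q → limiting reagent.
n(G) produced = (3/1) × 6.410 = 19.23 mol
Step 2:
n(G) available = 19.23 mol
n(L) = 89.10 / 21.90 = 4.068 mol
n/ν for G = 19.23/3 = 6.410
n/ν for L = 4.068/1 = 4.068
Smallest n/ν is L → limiting reagent.
n(Z) = (2/1) × 4.068 = 8.136 mol
mass = 8.136 × 108.00 = 878.7 g

879 g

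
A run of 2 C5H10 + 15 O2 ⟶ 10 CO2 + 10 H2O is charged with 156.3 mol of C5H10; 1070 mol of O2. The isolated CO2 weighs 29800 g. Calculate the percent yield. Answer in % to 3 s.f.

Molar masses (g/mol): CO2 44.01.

n(C5H10) = 156.3 mol
n(O2) = 1070 mol
n/ν for C5H10 = 156.3/2 = 78.15
n/ν for O2 = 1070/15 = 71.33
Smallest n/ν is O2 → limiting reagent.
theoretical n(CO2) = (10/15) × 1070 = 713.3 mol → 31390 g
% yield = 29800 / 31390 × 100 = 94.93 %

94.9 %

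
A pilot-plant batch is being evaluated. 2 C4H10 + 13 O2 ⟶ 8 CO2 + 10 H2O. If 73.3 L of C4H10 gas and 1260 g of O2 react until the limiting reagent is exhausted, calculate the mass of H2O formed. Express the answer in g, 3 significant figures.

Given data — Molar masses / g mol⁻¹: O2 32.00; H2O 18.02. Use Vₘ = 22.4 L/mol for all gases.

295 g

n(C4H10) = 73.30 / 22.4 = 3.272 mol
n(O2) = 1260 / 32.00 = 39.38 mol
n/ν → C4H10: 1.636, O2: 3.029; C4H10 is limiting.
n(H2O) = (10/2) × 3.272 = 16.36 mol
mass = 16.36 × 18.02 = 294.8 g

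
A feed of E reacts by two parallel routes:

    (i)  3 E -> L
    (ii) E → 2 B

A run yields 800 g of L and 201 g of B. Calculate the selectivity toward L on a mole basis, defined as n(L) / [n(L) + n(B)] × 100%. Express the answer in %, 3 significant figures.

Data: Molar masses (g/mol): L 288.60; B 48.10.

n(L) = 800 / 288.60 = 2.772 mol
n(B) = 201 / 48.10 = 4.179 mol
selectivity = 2.772/(2.772+4.179) × 100 = 39.88 %

39.9 %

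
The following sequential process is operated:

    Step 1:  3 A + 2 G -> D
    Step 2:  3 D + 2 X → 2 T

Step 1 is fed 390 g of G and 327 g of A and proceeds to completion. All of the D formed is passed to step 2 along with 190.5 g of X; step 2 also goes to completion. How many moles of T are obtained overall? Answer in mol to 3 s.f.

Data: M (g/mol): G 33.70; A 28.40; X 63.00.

2.56 mol

Step 1:
n(G) = 390.0 / 33.70 = 11.57 mol
n(A) = 327.0 / 28.40 = 11.51 mol
n/ν for G = 11.57/2 = 5.785
n/ν for A = 11.51/3 = 3.837
Smallest n/ν is A → limiting reagent.
n(D) produced = (1/3) × 11.51 = 3.837 mol
Step 2:
n(D) available = 3.837 mol
n(X) = 190.5 / 63.00 = 3.024 mol
n/ν for D = 3.837/3 = 1.279
n/ν for X = 3.024/2 = 1.512
Smallest n/ν is D → limiting reagent.
n(T) = (2/3) × 3.837 = 2.558 mol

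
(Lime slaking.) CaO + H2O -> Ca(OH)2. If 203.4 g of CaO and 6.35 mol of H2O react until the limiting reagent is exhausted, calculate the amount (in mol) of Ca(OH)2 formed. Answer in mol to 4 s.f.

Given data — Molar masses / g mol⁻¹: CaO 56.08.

n(CaO) = 203.4 / 56.08 = 3.627 mol
n(H2O) = 6.350 mol
n/ν for CaO = 3.627/1 = 3.627
n/ν for H2O = 6.350/1 = 6.350
Smallest n/ν is CaO → limiting reagent.
n(Ca(OH)2) = (1/1) × 3.627 = 3.627 mol

3.627 mol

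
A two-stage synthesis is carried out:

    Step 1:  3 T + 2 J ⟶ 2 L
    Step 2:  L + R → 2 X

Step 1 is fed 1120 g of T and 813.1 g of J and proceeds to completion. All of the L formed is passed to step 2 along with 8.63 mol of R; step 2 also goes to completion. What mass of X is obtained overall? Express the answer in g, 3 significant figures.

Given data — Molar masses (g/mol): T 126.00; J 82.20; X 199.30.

2360 g

Step 1:
n(T) = 1120 / 126.00 = 8.889 mol
n(J) = 813.1 / 82.20 = 9.892 mol
n/ν → T: 2.963, J: 4.946; T is limiting.
n(L) produced = (2/3) × 8.889 = 5.926 mol
Step 2:
n(L) available = 5.926 mol
n(R) = 8.630 mol
n/ν → L: 5.926, R: 8.630; L is limiting.
n(X) = (2/1) × 5.926 = 11.85 mol
mass = 11.85 × 199.30 = 2362 g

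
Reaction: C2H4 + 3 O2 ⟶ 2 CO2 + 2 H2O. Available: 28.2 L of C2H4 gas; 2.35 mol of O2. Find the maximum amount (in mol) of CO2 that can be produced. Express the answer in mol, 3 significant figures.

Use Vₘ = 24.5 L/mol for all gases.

1.57 mol

n(C2H4) = 28.20 / 24.5 = 1.151 mol
n(O2) = 2.350 mol
n/ν for C2H4 = 1.151/1 = 1.151
n/ν for O2 = 2.350/3 = 0.7833
Smallest n/ν is O2 → limiting reagent.
n(CO2) = (2/3) × 2.350 = 1.567 mol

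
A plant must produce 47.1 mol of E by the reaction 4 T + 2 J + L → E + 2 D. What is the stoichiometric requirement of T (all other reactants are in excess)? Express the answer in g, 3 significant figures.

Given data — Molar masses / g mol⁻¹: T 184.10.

n(E) = 47.10 mol
n(T) = (4/1) × 47.10 = 188.4 mol
mass = 188.4 × 184.10 = 34680 g

34700 g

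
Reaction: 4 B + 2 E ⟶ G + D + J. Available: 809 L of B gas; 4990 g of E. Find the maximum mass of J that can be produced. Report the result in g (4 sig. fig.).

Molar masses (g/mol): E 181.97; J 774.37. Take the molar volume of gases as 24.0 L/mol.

n(B) = 809.0 / 24.0 = 33.71 mol
n(E) = 4990 / 181.97 = 27.42 mol
n/ν for B = 33.71/4 = 8.428
n/ν for E = 27.42/2 = 13.71
Smallest n/ν is B → limiting reagent.
n(J) = (1/4) × 33.71 = 8.428 mol
mass = 8.428 × 774.37 = 6526 g

6526 g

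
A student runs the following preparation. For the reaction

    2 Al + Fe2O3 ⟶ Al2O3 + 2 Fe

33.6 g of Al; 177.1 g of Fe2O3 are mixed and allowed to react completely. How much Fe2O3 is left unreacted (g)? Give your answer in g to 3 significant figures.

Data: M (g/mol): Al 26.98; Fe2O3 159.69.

77.7 g

n(Al) = 33.60 / 26.98 = 1.245 mol
n(Fe2O3) = 177.1 / 159.69 = 1.109 mol
n/ν for Al = 1.245/2 = 0.6225
n/ν for Fe2O3 = 1.109/1 = 1.109
Smallest n/ν is Al → limiting reagent.
Fe2O3 consumed = (1/2) × 1.245 = 0.6225 mol
Fe2O3 remaining = 1.109 − 0.6225 = 0.4865 mol
mass = 0.4865 × 159.69 = 77.69 g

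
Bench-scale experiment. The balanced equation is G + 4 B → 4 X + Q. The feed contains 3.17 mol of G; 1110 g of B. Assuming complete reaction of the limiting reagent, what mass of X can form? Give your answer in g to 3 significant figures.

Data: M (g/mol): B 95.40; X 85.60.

n(G) = 3.170 mol
n(B) = 1110 / 95.40 = 11.64 mol
n/ν for G = 3.170/1 = 3.170
n/ν for B = 11.64/4 = 2.910
Smallest n/ν is B → limiting reagent.
n(X) = (4/4) × 11.64 = 11.64 mol
mass = 11.64 × 85.60 = 996.4 g

996 g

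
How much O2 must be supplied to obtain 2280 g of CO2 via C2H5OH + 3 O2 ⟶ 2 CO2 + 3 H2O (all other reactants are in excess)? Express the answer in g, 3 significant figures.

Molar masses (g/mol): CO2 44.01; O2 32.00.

2490 g

n(CO2) = 2280 / 44.01 = 51.81 mol
n(O2) = (3/2) × 51.81 = 77.72 mol
mass = 77.72 × 32.00 = 2487 g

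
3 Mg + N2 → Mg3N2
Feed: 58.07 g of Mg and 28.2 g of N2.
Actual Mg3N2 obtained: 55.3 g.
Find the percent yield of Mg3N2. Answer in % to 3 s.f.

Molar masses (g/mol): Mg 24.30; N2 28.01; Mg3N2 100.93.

n(Mg) = 58.07 / 24.30 = 2.390 mol
n(N2) = 28.20 / 28.01 = 1.007 mol
n/ν for Mg = 2.390/3 = 0.7967
n/ν for N2 = 1.007/1 = 1.007
Smallest n/ν is Mg → limiting reagent.
theoretical n(Mg3N2) = (1/3) × 2.390 = 0.7967 mol → 80.41 g
% yield = 55.3 / 80.41 × 100 = 68.77 %

68.8 %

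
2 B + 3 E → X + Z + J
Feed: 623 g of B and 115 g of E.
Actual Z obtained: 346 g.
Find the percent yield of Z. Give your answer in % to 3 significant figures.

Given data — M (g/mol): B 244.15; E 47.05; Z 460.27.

92.3 %

n(B) = 623.0 / 244.15 = 2.552 mol
n(E) = 115.0 / 47.05 = 2.444 mol
n/ν → B: 1.276, E: 0.8147; E is limiting.
theoretical n(Z) = (1/3) × 2.444 = 0.8147 mol → 375.0 g
% yield = 346 / 375.0 × 100 = 92.27 %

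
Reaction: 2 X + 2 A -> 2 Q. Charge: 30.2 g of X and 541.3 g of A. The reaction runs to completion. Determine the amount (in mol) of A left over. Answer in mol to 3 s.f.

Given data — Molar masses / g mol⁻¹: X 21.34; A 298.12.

0.401 mol

n(X) = 30.20 / 21.34 = 1.415 mol
n(A) = 541.3 / 298.12 = 1.816 mol
n/ν for X = 1.415/2 = 0.7075
n/ν for A = 1.816/2 = 0.9080
Smallest n/ν is X → limiting reagent.
A consumed = (2/2) × 1.415 = 1.415 mol
A remaining = 1.816 − 1.415 = 0.4010 mol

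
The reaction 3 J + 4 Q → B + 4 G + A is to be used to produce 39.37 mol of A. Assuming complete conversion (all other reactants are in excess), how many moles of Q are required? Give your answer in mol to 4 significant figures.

157.5 mol

n(A) = 39.37 mol
n(Q) = (4/1) × 39.37 = 157.5 mol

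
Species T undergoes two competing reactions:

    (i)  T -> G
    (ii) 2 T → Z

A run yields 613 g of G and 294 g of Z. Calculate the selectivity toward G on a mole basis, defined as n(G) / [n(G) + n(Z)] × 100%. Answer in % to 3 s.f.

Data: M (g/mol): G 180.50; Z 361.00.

n(G) = 613 / 180.50 = 3.396 mol
n(Z) = 294 / 361.00 = 0.8144 mol
selectivity = 3.396/(3.396+0.8144) × 100 = 80.66 %

80.7 %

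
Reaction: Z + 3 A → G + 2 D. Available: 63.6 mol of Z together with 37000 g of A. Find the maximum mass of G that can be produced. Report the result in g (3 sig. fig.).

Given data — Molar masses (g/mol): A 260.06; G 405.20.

n(Z) = 63.60 mol
n(A) = 37000 / 260.06 = 142.3 mol
n/ν for Z = 63.60/1 = 63.60
n/ν for A = 142.3/3 = 47.43
Smallest n/ν is A → limiting reagent.
n(G) = (1/3) × 142.3 = 47.43 mol
mass = 47.43 × 405.20 = 19220 g

19200 g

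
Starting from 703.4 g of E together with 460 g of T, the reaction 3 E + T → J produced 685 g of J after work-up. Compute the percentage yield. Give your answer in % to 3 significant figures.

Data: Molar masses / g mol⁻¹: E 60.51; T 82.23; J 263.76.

n(E) = 703.4 / 60.51 = 11.62 mol
n(T) = 460.0 / 82.23 = 5.594 mol
n/ν for E = 11.62/3 = 3.873
n/ν for T = 5.594/1 = 5.594
Smallest n/ν is E → limiting reagent.
theoretical n(J) = (1/3) × 11.62 = 3.873 mol → 1022 g
% yield = 685 / 1022 × 100 = 67.03 %

67.0 %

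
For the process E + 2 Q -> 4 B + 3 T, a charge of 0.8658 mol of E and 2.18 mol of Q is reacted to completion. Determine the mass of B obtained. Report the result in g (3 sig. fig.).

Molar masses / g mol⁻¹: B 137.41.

476 g

n(E) = 0.8658 mol
n(Q) = 2.180 mol
n/ν for E = 0.8658/1 = 0.8658
n/ν for Q = 2.180/2 = 1.090
Smallest n/ν is E → limiting reagent.
n(B) = (4/1) × 0.8658 = 3.463 mol
mass = 3.463 × 137.41 = 475.9 g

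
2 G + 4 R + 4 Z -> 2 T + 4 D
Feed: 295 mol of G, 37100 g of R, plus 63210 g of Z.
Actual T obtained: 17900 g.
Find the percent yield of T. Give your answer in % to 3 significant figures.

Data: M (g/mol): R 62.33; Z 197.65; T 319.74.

35.0 %

n(G) = 295.0 mol
n(R) = 37100 / 62.33 = 595.2 mol
n(Z) = 63210 / 197.65 = 319.8 mol
n/ν → G: 147.5, R: 148.8, Z: 79.95; Z is limiting.
theoretical n(T) = (2/4) × 319.8 = 159.9 mol → 51130 g
% yield = 17900 / 51130 × 100 = 35.01 %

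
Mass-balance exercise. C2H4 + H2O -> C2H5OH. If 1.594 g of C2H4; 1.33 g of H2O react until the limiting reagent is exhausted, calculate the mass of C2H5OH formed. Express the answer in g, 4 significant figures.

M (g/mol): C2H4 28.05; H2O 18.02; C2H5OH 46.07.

n(C2H4) = 1.594 / 28.05 = 0.05683 mol
n(H2O) = 1.330 / 18.02 = 0.07381 mol
n/ν for C2H4 = 0.05683/1 = 0.05683
n/ν for H2O = 0.07381/1 = 0.07381
Smallest n/ν is C2H4 → limiting reagent.
n(C2H5OH) = (1/1) × 0.05683 = 0.05683 mol
mass = 0.05683 × 46.07 = 2.618 g

2.618 g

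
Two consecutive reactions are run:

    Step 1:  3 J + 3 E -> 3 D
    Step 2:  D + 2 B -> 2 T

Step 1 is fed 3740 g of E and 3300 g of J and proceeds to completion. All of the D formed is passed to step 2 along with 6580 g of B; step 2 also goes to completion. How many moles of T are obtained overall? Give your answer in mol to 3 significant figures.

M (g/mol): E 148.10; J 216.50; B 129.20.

Step 1:
n(E) = 3740 / 148.10 = 25.25 mol
n(J) = 3300 / 216.50 = 15.24 mol
n/ν → E: 8.417, J: 5.080; J is limiting.
n(D) produced = (3/3) × 15.24 = 15.24 mol
Step 2:
n(D) available = 15.24 mol
n(B) = 6580 / 129.20 = 50.93 mol
n/ν → D: 15.24, B: 25.47; D is limiting.
n(T) = (2/1) × 15.24 = 30.48 mol

30.5 mol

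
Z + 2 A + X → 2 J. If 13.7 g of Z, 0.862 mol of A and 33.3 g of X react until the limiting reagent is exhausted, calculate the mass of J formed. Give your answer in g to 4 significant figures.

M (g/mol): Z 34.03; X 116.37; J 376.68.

n(Z) = 13.70 / 34.03 = 0.4026 mol
n(A) = 0.8620 mol
n(X) = 33.30 / 116.37 = 0.2862 mol
n/ν → Z: 0.4026, A: 0.4310, X: 0.2862; X is limiting.
n(J) = (2/1) × 0.2862 = 0.5724 mol
mass = 0.5724 × 376.68 = 215.6 g

215.6 g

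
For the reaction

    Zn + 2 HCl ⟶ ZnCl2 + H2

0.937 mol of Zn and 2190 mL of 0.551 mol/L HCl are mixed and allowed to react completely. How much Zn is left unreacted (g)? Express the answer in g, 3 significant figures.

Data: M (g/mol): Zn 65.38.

n(Zn) = 0.9370 mol
n(HCl) = 0.551 × 2190/1000 = 1.207 mol
n/ν for Zn = 0.9370/1 = 0.9370
n/ν for HCl = 1.207/2 = 0.6035
Smallest n/ν is HCl → limiting reagent.
Zn consumed = (1/2) × 1.207 = 0.6035 mol
Zn remaining = 0.9370 − 0.6035 = 0.3335 mol
mass = 0.3335 × 65.38 = 21.80 g

21.8 g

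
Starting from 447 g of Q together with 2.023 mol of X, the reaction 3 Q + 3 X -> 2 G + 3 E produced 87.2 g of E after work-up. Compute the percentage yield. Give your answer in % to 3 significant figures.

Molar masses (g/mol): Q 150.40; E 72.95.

59.1 %

n(Q) = 447.0 / 150.40 = 2.972 mol
n(X) = 2.023 mol
n/ν → Q: 0.9907, X: 0.6743; X is limiting.
theoretical n(E) = (3/3) × 2.023 = 2.023 mol → 147.6 g
% yield = 87.2 / 147.6 × 100 = 59.08 %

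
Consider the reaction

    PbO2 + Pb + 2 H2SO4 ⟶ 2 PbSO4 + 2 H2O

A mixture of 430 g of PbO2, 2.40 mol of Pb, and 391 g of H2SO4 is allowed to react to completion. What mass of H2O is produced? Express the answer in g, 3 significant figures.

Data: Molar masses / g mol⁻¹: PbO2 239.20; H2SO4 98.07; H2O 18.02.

64.8 g

n(PbO2) = 430.0 / 239.20 = 1.798 mol
n(Pb) = 2.400 mol
n(H2SO4) = 391.0 / 98.07 = 3.987 mol
n/ν for PbO2 = 1.798/1 = 1.798
n/ν for Pb = 2.400/1 = 2.400
n/ν for H2SO4 = 3.987/2 = 1.994
Smallest n/ν is PbO2 → limiting reagent.
n(H2O) = (2/1) × 1.798 = 3.596 mol
mass = 3.596 × 18.02 = 64.80 g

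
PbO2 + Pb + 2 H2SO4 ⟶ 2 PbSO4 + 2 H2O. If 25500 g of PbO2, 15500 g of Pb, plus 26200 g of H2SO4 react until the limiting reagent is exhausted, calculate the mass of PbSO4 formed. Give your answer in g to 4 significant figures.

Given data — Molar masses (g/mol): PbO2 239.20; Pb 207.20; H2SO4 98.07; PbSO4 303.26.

n(PbO2) = 25500 / 239.20 = 106.6 mol
n(Pb) = 15500 / 207.20 = 74.81 mol
n(H2SO4) = 26200 / 98.07 = 267.2 mol
n/ν → PbO2: 106.6, Pb: 74.81, H2SO4: 133.6; Pb is limiting.
n(PbSO4) = (2/1) × 74.81 = 149.6 mol
mass = 149.6 × 303.26 = 45370 g

45370 g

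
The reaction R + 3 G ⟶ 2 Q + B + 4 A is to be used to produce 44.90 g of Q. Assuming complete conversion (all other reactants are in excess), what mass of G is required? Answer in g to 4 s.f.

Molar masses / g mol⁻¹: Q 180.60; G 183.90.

68.58 g

n(Q) = 44.90 / 180.60 = 0.2486 mol
n(G) = (3/2) × 0.2486 = 0.3729 mol
mass = 0.3729 × 183.90 = 68.58 g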